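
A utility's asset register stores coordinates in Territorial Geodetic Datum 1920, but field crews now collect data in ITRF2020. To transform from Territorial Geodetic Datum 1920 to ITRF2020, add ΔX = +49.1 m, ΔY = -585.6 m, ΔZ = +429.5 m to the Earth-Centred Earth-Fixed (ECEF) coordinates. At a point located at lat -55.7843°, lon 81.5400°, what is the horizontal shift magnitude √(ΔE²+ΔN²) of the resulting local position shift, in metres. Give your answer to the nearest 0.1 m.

The local east axis at (φ, λ) is (−sin λ, cos λ, 0), so ΔE = −sin(81.5400°)·49.1 + cos(81.5400°)·(-585.6) = -134.72 m.
The local north axis is (−sin φ cos λ, −sin φ sin λ, cos φ), giving ΔN = 5.973 − 478.979 + 241.512 = -231.49 m.
Horizontal magnitude = √(ΔE² + ΔN²) = √((-134.72)² + (-231.49)²) = 267.84 m.

267.8 m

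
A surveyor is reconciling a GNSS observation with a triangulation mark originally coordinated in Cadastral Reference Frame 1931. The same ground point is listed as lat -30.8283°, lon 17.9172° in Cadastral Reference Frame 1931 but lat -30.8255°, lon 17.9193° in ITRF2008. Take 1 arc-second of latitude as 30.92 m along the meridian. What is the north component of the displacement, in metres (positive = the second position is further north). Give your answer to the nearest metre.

Δφ = -30.8255° − -30.8283° = +0.0028°; Δλ = 17.9193° − 17.9172° = +0.0021°.
1° of latitude = 3600 × 30.92 = 111312 m.
ΔN = Δφ × 111312 = 311.7 m; ΔE = Δλ × 111312 × cos(-30.8283°) = +0.0021 × 111312 × 0.858707 = 200.7 m.

ΔN = 312 m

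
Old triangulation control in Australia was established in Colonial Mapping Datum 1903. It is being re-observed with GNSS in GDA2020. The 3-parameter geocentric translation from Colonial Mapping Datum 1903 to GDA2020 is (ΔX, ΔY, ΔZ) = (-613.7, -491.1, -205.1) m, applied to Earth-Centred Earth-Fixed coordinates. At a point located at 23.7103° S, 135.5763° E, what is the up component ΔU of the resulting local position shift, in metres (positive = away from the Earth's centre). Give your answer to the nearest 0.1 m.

ΔU = 169.0 m

The local up (radial) axis is (cos φ cos λ, cos φ sin λ, sin φ), giving ΔU = 401.298 − 314.734 + 82.473 = 169.04 m.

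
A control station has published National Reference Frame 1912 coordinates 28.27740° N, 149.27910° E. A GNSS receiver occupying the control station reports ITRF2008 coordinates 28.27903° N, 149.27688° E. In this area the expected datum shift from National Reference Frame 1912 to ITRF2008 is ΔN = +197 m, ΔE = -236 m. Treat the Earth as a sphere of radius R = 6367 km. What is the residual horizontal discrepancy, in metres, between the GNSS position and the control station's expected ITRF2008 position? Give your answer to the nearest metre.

Observed coordinate differences: Δφ = +0.00163°, Δλ = -0.00222°.
Converting to metres (1° lat = 111125 m, cos φ = 0.880664): observed ΔN = 181.1 m, observed ΔE = -217.3 m.
Subtracting the expected shift leaves a residual of 181.1 − (197) = -15.9 m north and -217.3 − (-236) = 18.7 m east.
Residual distance = √((-15.9)² + 18.7²) = 24.6 m.

25 m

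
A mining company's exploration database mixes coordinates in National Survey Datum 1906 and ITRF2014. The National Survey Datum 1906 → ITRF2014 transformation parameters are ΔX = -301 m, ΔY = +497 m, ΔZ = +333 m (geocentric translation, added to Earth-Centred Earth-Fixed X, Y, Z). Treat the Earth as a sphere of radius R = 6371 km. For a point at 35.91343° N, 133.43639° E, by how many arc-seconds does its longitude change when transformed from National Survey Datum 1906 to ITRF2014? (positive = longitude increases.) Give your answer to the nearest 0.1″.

sin φ = 0.586562, cos φ = 0.809904, sin λ = 0.726138, cos λ = -0.687549.
East component: ΔE = −sin λ·ΔX + cos λ·ΔY = −(0.726138)(-301) + (-0.687549)(497) = -123.14 m.
1° of latitude spans πR/180 = 111195 m; at latitude φ, 1° of longitude spans that × cos φ = 90057.2 m, so Δλ = -123.14 / 90057.2 × 3600 = -4.923″.

Δλ = -4.9″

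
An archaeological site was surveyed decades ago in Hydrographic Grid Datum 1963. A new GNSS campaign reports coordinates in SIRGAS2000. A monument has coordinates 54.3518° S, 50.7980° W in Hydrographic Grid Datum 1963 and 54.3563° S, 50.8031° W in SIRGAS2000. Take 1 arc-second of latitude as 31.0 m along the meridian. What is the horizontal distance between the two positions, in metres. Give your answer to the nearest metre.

Δφ = -54.3563° − -54.3518° = -0.0045°; Δλ = -50.8031° − -50.7980° = -0.0051°.
1° of latitude = 3600 × 31.00 = 111600 m.
ΔN = Δφ × 111600 = -502.2 m; ΔE = Δλ × 111600 × cos(-54.3518°) = -0.0051 × 111600 × 0.582807 = -331.7 m.
Distance = √(ΔE² + ΔN²) = √((-331.7)² + (-502.2)²) = 601.9 m.

602 m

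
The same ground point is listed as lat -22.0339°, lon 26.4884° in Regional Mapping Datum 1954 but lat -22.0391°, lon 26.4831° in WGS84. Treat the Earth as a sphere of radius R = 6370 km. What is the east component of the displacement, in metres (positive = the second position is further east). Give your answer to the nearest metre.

ΔE = -546 m

Δφ = -22.0391° − -22.0339° = -0.0052°; Δλ = 26.4831° − 26.4884° = -0.0053°.
1° along a meridian = πR/180 = 111177 m.
ΔN = Δφ × 111177 = -578.1 m; ΔE = Δλ × 111177 × cos(-22.0339°) = -0.0053 × 111177 × 0.926962 = -546.2 m.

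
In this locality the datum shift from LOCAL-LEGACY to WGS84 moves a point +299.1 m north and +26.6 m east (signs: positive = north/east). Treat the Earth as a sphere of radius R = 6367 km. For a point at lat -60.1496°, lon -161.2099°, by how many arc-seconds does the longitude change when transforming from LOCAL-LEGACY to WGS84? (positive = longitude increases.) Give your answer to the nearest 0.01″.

Δλ = 1.73″

At latitude -60.1496°, cos φ = 0.497737.
One radian of longitude at latitude φ spans R cos φ, so Δλ = ΔE / (R cos φ) = 26.6 / (6367000 × 0.497737) = 8.3936e-06 rad = 1.731″.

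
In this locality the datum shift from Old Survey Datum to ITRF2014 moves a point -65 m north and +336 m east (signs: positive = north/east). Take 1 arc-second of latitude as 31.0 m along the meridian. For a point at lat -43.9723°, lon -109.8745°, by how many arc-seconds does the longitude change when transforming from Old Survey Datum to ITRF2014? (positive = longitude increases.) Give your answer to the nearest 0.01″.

Δλ = 15.06″

At latitude -43.9723°, cos φ = 0.719676.
1″ of longitude at this latitude = 31.00 × cos φ = 22.3099 m, so Δλ = 336.0 / 22.3099 = 15.061″.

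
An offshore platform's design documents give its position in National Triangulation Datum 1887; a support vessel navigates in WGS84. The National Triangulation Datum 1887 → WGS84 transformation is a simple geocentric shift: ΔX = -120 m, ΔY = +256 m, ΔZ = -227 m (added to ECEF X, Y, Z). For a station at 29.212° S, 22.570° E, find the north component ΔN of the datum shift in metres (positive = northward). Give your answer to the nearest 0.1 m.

ΔN = -204.3 m

The local north axis is (−sin φ cos λ, −sin φ sin λ, cos φ), giving ΔN = -54.080 + 47.953 − 198.130 = -204.26 m.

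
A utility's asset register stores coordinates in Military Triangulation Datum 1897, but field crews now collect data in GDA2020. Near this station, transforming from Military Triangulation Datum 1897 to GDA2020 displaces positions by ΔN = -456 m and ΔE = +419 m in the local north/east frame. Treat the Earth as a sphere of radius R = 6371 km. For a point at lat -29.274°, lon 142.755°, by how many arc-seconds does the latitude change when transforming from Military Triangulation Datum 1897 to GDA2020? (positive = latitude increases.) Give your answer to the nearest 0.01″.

Δφ = -14.76″

On a sphere of radius R, 1 rad of latitude = R, so Δφ = ΔN / R = -456.0 / 6371000 = -7.1574e-05 rad = -14.763″.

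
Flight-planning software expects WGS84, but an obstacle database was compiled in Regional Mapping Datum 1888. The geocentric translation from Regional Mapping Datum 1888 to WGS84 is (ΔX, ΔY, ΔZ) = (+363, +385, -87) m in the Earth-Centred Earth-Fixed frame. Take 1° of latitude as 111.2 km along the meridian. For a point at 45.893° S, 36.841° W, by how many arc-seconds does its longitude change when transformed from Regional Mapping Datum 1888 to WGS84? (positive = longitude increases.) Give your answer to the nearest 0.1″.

sin φ = -0.718041, cos φ = 0.696001, sin λ = -0.599596, cos λ = 0.800303.
East component: ΔE = −sin λ·ΔX + cos λ·ΔY = −(-0.599596)(363) + (0.800303)(385) = 525.77 m.
1° of latitude spans 111200 m; at latitude φ, 1° of longitude spans that × cos φ = 77395.3 m, so Δλ = 525.77 / 77395.3 × 3600 = 24.456″.

Δλ = 24.5″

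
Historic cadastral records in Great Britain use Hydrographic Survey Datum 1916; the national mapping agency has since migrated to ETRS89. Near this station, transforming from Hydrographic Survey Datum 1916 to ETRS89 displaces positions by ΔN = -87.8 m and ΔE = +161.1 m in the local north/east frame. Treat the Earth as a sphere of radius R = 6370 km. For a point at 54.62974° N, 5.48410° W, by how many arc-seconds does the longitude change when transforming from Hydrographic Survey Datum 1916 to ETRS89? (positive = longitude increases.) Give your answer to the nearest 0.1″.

At latitude 54.62974°, cos φ = 0.578858.
One radian of longitude at latitude φ spans R cos φ, so Δλ = ΔE / (R cos φ) = 161.1 / (6370000 × 0.578858) = 4.3690e-05 rad = 9.012″.

Δλ = 9.0″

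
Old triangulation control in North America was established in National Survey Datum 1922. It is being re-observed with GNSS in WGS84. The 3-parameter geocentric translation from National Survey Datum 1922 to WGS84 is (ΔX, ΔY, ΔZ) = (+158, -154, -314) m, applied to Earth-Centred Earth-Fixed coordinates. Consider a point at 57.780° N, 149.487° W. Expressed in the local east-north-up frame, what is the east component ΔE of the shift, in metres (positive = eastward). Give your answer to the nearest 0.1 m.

The local east axis at (φ, λ) is (−sin λ, cos λ, 0), so ΔE = −sin(-149.487°)·158 + cos(-149.487°)·(-154) = 212.90 m.

ΔE = 212.9 m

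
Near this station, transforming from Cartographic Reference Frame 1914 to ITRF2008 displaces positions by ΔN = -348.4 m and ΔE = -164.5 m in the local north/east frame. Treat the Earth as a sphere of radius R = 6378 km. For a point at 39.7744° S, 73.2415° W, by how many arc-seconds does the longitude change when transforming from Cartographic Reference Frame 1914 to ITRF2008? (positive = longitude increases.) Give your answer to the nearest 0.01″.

Δλ = -6.92″

At latitude -39.7744°, cos φ = 0.768569.
One radian of longitude at latitude φ spans R cos φ, so Δλ = ΔE / (R cos φ) = -164.5 / (6378000 × 0.768569) = -3.3558e-05 rad = -6.922″.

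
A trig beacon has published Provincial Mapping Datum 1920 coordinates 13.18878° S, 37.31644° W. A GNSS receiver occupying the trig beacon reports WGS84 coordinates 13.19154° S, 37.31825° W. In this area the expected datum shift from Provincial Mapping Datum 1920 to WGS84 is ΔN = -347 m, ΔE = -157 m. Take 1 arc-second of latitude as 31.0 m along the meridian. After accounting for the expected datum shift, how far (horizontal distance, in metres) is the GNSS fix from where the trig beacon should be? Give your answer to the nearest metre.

56 m

Observed coordinate differences: Δφ = -0.00276°, Δλ = -0.00181°.
Converting to metres (1° lat = 111600 m, cos φ = 0.973624): observed ΔN = -308.0 m, observed ΔE = -196.7 m.
Subtracting the expected shift leaves a residual of -308.0 − (-347) = 39.0 m north and -196.7 − (-157) = -39.7 m east.
Residual distance = √(39.0² + (-39.7)²) = 55.6 m.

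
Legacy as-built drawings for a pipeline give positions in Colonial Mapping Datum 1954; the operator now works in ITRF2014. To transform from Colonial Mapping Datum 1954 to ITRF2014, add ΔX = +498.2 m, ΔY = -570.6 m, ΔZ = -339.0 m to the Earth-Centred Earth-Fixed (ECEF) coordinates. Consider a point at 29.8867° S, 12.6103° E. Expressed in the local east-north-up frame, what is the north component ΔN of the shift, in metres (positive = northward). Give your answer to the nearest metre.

At φ = -29.8867°, λ = 12.6103°: sin φ = -0.498286, cos φ = 0.867012, sin λ = 0.218319, cos λ = 0.975878.
ΔN = −sin φ cos λ·ΔX − sin φ sin λ·ΔY + cos φ·ΔZ = −(-0.498286)(0.975878)(498.2) − (-0.498286)(0.218319)(-570.6) + (0.867012)(-339.0) = -113.73 m.

ΔN = -114 m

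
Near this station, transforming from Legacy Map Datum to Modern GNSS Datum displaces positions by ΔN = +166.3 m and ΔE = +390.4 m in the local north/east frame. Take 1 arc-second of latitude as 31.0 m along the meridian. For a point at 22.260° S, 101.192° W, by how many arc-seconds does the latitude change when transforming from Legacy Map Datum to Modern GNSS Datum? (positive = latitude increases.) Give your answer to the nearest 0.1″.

1″ of latitude = 31.00 m, so Δφ = 166.3 / 31.00 = 5.365″.

Δφ = 5.4″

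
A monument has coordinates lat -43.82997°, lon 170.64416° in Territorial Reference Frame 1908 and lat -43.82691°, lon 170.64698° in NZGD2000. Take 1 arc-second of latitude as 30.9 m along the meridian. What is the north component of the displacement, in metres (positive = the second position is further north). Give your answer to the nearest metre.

Δφ = -43.82691° − -43.82997° = +0.00306°; Δλ = 170.64698° − 170.64416° = +0.00282°.
1° of latitude = 3600 × 30.90 = 111240 m.
ΔN = Δφ × 111240 = 340.4 m; ΔE = Δλ × 111240 × cos(-43.82997°) = +0.00282 × 111240 × 0.721398 = 226.3 m.

ΔN = 340 m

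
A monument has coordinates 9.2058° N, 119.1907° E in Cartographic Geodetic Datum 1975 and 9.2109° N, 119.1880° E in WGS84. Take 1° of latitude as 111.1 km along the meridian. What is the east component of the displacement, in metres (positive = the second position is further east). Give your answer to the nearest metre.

ΔE = -296 m

Δφ = 9.2109° − 9.2058° = +0.0051°; Δλ = 119.1880° − 119.1907° = -0.0027°.
ΔN = Δφ × 111100 = 566.6 m; ΔE = Δλ × 111100 × cos(9.2058°) = -0.0027 × 111100 × 0.987120 = -296.1 m.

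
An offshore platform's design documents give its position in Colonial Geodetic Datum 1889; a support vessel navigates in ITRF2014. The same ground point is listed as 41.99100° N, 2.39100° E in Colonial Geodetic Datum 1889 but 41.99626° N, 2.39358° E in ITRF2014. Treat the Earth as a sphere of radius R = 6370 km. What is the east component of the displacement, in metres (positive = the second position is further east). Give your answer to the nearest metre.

Δφ = 41.99626° − 41.99100° = +0.00526°; Δλ = 2.39358° − 2.39100° = +0.00258°.
1° along a meridian = πR/180 = 111177 m.
ΔN = Δφ × 111177 = 584.8 m; ΔE = Δλ × 111177 × cos(41.99100°) = +0.00258 × 111177 × 0.743250 = 213.2 m.

ΔE = 213 m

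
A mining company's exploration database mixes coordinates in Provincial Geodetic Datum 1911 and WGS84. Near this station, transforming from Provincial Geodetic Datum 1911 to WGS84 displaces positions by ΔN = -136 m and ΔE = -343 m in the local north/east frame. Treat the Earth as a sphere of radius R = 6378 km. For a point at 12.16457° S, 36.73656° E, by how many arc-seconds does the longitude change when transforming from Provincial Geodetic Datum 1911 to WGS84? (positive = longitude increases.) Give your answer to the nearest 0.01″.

At latitude -12.16457°, cos φ = 0.977546.
One radian of longitude at latitude φ spans R cos φ, so Δλ = ΔE / (R cos φ) = -343.0 / (6378000 × 0.977546) = -5.5014e-05 rad = -11.347″.

Δλ = -11.35″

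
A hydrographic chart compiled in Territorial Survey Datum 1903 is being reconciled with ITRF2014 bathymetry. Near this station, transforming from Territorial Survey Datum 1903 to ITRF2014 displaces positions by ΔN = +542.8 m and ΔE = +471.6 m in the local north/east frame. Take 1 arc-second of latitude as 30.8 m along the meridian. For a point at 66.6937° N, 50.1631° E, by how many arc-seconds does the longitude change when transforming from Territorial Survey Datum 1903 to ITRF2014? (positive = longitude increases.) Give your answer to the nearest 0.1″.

At latitude 66.6937°, cos φ = 0.395646.
1″ of longitude at this latitude = 30.80 × cos φ = 12.1859 m, so Δλ = 471.6 / 12.1859 = 38.700″.

Δλ = 38.7″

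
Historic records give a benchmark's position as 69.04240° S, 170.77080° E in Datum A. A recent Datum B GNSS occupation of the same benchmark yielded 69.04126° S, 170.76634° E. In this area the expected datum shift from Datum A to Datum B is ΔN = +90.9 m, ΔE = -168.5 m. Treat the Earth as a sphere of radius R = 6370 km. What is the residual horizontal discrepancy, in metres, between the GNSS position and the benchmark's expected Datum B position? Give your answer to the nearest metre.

Observed coordinate differences: Δφ = +0.00114°, Δλ = -0.00446°.
Converting to metres (1° lat = 111177 m, cos φ = 0.357677): observed ΔN = 126.7 m, observed ΔE = -177.4 m.
Subtracting the expected shift leaves a residual of 126.7 − (90.9) = 35.8 m north and -177.4 − (-168.5) = -8.9 m east.
Residual distance = √(35.8² + (-8.9)²) = 36.9 m.

37 m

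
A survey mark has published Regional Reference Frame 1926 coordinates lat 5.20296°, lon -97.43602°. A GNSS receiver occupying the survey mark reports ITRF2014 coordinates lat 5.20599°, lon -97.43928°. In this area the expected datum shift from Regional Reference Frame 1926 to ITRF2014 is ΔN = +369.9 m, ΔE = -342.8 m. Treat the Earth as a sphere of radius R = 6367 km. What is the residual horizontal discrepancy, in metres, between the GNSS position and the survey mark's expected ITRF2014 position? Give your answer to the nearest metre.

38 m

Observed coordinate differences: Δφ = +0.00303°, Δλ = -0.00326°.
Converting to metres (1° lat = 111125 m, cos φ = 0.995880): observed ΔN = 336.7 m, observed ΔE = -360.8 m.
Subtracting the expected shift leaves a residual of 336.7 − (369.9) = -33.2 m north and -360.8 − (-342.8) = -18.0 m east.
Residual distance = √((-33.2)² + (-18.0)²) = 37.7 m.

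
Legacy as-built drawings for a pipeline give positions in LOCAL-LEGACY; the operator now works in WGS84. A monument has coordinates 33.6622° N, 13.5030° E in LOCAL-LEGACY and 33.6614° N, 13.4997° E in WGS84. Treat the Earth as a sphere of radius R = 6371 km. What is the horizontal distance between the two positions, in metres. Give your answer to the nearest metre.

Δφ = 33.6614° − 33.6622° = -0.0008°; Δλ = 13.4997° − 13.5030° = -0.0033°.
1° along a meridian = πR/180 = 111195 m.
ΔN = Δφ × 111195 = -89.0 m; ΔE = Δλ × 111195 × cos(33.6622°) = -0.0033 × 111195 × 0.832320 = -305.4 m.
Distance = √(ΔE² + ΔN²) = √((-305.4)² + (-89.0)²) = 318.1 m.

318 m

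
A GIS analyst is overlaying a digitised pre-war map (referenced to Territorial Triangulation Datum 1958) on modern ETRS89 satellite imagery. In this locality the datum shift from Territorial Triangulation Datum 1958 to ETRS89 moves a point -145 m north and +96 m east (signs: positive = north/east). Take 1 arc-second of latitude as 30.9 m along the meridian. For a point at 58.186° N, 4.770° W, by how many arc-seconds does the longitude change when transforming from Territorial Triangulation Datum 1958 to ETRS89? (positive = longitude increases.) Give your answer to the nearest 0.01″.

Δλ = 5.89″

At latitude 58.186°, cos φ = 0.527163.
1″ of longitude at this latitude = 30.90 × cos φ = 16.2894 m, so Δλ = 96.0 / 16.2894 = 5.893″.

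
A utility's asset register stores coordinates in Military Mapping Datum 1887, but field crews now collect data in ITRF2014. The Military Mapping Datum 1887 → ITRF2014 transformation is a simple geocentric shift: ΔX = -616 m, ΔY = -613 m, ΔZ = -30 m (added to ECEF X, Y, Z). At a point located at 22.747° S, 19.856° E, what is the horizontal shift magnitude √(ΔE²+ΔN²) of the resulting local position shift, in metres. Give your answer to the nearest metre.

495 m

The local east axis at (φ, λ) is (−sin λ, cos λ, 0), so ΔE = −sin(19.856°)·(-616) + cos(19.856°)·(-613) = -367.33 m.
The local north axis is (−sin φ cos λ, −sin φ sin λ, cos φ), giving ΔN = -224.024 − 80.507 − 27.667 = -332.20 m.
Horizontal magnitude = √(ΔE² + ΔN²) = √((-367.33)² + (-332.20)²) = 495.26 m.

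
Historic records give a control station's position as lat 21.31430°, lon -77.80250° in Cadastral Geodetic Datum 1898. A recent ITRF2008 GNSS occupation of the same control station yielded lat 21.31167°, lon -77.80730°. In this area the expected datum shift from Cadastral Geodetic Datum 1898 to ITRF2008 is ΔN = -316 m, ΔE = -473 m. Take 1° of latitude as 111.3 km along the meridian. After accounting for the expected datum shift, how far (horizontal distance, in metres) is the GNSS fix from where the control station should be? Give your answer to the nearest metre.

Observed coordinate differences: Δφ = -0.00263°, Δλ = -0.00480°.
Converting to metres (1° lat = 111300 m, cos φ = 0.931601): observed ΔN = -292.7 m, observed ΔE = -497.7 m.
Subtracting the expected shift leaves a residual of -292.7 − (-316) = 23.3 m north and -497.7 − (-473) = -24.7 m east.
Residual distance = √(23.3² + (-24.7)²) = 33.9 m.

34 m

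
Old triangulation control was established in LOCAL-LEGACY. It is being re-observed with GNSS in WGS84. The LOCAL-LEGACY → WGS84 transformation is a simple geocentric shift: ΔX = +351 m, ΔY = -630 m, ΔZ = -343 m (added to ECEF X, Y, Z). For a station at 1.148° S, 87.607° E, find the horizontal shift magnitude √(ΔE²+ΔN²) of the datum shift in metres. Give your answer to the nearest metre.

518 m

At φ = -1.148°, λ = 87.607°: sin φ = -0.020035, cos φ = 0.999799, sin λ = 0.999128, cos λ = 0.041754.
ΔE = −sin λ·ΔX + cos λ·ΔY = −(0.999128)·(351) + (0.041754)·(-630) = -377.00 m.
ΔN = −sin φ cos λ·ΔX − sin φ sin λ·ΔY + cos φ·ΔZ = −(-0.020035)(0.041754)(351) − (-0.020035)(0.999128)(-630) + (0.999799)(-343) = -355.25 m.
Horizontal magnitude = √(ΔE² + ΔN²) = √((-377.00)² + (-355.25)²) = 518.01 m.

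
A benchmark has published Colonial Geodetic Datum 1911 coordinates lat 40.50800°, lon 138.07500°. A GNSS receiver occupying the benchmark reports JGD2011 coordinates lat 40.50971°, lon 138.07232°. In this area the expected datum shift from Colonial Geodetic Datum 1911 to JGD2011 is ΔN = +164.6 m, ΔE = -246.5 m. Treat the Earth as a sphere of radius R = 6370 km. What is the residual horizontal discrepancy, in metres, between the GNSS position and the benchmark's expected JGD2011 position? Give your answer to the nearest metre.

Observed coordinate differences: Δφ = +0.00171°, Δλ = -0.00268°.
Converting to metres (1° lat = 111177 m, cos φ = 0.760315): observed ΔN = 190.1 m, observed ΔE = -226.5 m.
Subtracting the expected shift leaves a residual of 190.1 − (164.6) = 25.5 m north and -226.5 − (-246.5) = 20.0 m east.
Residual distance = √(25.5² + 20.0²) = 32.4 m.

32 m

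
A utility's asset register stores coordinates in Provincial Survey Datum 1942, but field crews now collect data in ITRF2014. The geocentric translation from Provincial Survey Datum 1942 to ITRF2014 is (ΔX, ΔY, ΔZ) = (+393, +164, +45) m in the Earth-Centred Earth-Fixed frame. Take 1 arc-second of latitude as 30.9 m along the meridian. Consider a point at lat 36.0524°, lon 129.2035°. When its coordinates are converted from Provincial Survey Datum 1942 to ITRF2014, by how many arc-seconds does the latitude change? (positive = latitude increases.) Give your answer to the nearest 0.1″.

Δφ = 3.5″

sin φ = 0.588525, cos φ = 0.808479, sin λ = 0.774906, cos λ = -0.632077.
North component: ΔN = −sin φ cos λ·ΔX − sin φ sin λ·ΔY + cos φ·ΔZ = −(0.588525)(-0.632077)(393) − (0.588525)(0.774906)(164) + (0.808479)(45) = 107.78 m.
1° of latitude spans 3600 × 30.90 = 111240 m, so Δφ = 107.78 / 111240 × 3600 = 3.488″.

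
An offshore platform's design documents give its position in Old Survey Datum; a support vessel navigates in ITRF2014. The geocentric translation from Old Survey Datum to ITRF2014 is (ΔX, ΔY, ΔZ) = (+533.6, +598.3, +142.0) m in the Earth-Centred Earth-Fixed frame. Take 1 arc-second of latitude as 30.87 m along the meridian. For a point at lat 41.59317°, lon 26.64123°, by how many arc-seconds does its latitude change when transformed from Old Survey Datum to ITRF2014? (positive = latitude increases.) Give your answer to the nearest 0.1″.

Δφ = -12.6″

sin φ = 0.663837, cos φ = 0.747877, sin λ = 0.448402, cos λ = 0.893832.
North component: ΔN = −sin φ cos λ·ΔX − sin φ sin λ·ΔY + cos φ·ΔZ = −(0.663837)(0.893832)(533.6) − (0.663837)(0.448402)(598.3) + (0.747877)(142.0) = -388.51 m.
1° of latitude spans 3600 × 30.87 = 111132 m, so Δφ = -388.51 / 111132 × 3600 = -12.585″.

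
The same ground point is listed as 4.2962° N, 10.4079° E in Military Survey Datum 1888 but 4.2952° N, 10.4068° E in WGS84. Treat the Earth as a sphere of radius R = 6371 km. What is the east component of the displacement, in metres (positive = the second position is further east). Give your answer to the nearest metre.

Δφ = 4.2952° − 4.2962° = -0.0010°; Δλ = 10.4068° − 10.4079° = -0.0011°.
1° along a meridian = πR/180 = 111195 m.
ΔN = Δφ × 111195 = -111.2 m; ΔE = Δλ × 111195 × cos(4.2962°) = -0.0011 × 111195 × 0.997190 = -122.0 m.

ΔE = -122 m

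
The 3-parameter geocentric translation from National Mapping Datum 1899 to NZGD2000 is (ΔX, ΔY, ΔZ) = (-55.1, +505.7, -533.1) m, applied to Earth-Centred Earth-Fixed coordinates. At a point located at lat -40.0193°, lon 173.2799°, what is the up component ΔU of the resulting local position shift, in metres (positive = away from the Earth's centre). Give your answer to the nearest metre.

At φ = -40.0193°, λ = 173.2799°: sin φ = -0.643046, cos φ = 0.765828, sin λ = 0.117019, cos λ = -0.993130.
ΔU = cos φ cos λ·ΔX + cos φ sin λ·ΔY + sin φ·ΔZ = (0.765828)(-0.993130)(-55.1) + (0.765828)(0.117019)(505.7) + (-0.643046)(-533.1) = 430.03 m.

ΔU = 430 m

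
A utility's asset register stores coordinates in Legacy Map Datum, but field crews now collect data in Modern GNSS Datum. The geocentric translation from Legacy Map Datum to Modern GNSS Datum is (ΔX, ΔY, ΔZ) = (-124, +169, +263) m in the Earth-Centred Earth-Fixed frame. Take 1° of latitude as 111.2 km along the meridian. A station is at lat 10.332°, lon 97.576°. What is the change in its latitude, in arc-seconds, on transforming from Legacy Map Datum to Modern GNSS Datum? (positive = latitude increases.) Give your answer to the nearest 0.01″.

Δφ = 7.31″

sin φ = 0.179352, cos φ = 0.983785, sin λ = 0.991271, cos λ = -0.131841.
North component: ΔN = −sin φ cos λ·ΔX − sin φ sin λ·ΔY + cos φ·ΔZ = −(0.179352)(-0.131841)(-124) − (0.179352)(0.991271)(169) + (0.983785)(263) = 225.76 m.
1° of latitude spans 111200 m, so Δφ = 225.76 / 111200 × 3600 = 7.309″.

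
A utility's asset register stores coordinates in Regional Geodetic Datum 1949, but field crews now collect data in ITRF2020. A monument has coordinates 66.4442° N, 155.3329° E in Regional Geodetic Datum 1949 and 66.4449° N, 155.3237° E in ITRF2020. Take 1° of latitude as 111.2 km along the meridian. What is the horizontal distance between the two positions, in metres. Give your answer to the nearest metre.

416 m

Δφ = 66.4449° − 66.4442° = +0.0007°; Δλ = 155.3237° − 155.3329° = -0.0092°.
ΔN = Δφ × 111200 = 77.8 m; ΔE = Δλ × 111200 × cos(66.4442°) = -0.0092 × 111200 × 0.399642 = -408.8 m.
Distance = √(ΔE² + ΔN²) = √((-408.8)² + 77.8²) = 416.2 m.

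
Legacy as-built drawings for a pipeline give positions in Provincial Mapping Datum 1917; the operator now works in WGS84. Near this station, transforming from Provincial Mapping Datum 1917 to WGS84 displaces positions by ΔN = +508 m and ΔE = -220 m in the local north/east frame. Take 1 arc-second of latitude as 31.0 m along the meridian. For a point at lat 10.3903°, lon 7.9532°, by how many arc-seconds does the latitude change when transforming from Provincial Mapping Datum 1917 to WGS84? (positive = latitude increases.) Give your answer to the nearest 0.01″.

1″ of latitude = 31.00 m, so Δφ = 508.0 / 31.00 = 16.387″.

Δφ = 16.39″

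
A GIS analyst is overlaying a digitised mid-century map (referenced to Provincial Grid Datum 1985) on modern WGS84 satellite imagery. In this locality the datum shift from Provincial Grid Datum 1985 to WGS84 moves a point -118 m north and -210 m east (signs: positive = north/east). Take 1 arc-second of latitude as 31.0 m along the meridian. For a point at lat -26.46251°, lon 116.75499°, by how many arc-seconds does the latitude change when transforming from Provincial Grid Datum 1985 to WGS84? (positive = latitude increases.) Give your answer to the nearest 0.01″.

1″ of latitude = 31.00 m, so Δφ = -118.0 / 31.00 = -3.806″.

Δφ = -3.81″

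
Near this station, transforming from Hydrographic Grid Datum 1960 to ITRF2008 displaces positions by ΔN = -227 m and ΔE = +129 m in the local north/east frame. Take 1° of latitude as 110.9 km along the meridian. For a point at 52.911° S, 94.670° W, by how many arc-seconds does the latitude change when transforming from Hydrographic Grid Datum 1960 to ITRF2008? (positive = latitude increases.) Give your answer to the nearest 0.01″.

Δφ = -7.37″

1° of latitude = 110.9 km, so Δφ = -227.0 / 110900 = -0.0020469° = -7.369″.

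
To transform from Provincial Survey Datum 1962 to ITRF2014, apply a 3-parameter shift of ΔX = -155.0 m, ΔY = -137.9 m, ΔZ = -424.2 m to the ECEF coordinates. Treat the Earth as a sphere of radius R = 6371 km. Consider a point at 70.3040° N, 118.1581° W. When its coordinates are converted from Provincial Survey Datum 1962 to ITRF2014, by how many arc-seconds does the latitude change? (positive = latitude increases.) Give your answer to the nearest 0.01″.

sin φ = 0.941494, cos φ = 0.337030, sin λ = -0.881649, cos λ = -0.471906.
North component: ΔN = −sin φ cos λ·ΔX − sin φ sin λ·ΔY + cos φ·ΔZ = −(0.941494)(-0.471906)(-155.0) − (0.941494)(-0.881649)(-137.9) + (0.337030)(-424.2) = -326.30 m.
1° of latitude spans πR/180 = 111195 m, so Δφ = -326.30 / 111195 × 3600 = -10.564″.

Δφ = -10.56″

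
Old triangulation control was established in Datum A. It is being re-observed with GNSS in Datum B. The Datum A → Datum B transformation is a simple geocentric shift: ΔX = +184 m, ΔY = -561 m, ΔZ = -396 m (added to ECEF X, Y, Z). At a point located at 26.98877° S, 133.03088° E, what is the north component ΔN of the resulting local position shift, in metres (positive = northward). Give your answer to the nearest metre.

ΔN = -596 m

The local north axis is (−sin φ cos λ, −sin φ sin λ, cos φ), giving ΔN = -56.981 − 186.102 − 352.874 = -595.96 m.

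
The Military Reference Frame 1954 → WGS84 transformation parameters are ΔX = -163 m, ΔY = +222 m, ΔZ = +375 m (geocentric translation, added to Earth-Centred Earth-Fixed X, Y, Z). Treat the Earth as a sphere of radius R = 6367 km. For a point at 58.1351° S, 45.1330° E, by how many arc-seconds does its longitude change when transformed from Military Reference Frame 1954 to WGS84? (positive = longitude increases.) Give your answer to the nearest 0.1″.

sin φ = -0.849295, cos φ = 0.527918, sin λ = 0.708746, cos λ = 0.705463.
East component: ΔE = −sin λ·ΔX + cos λ·ΔY = −(0.708746)(-163) + (0.705463)(222) = 272.14 m.
1° of latitude spans πR/180 = 111125 m; at latitude φ, 1° of longitude spans that × cos φ = 58665.0 m, so Δλ = 272.14 / 58665.0 × 3600 = 16.700″.

Δλ = 16.7″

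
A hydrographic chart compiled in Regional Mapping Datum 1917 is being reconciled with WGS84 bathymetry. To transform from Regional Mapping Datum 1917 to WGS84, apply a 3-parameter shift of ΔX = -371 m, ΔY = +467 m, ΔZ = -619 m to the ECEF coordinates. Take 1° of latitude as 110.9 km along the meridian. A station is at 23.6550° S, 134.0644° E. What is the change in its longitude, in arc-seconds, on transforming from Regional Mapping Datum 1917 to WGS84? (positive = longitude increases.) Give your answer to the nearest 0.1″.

sin φ = -0.401228, cos φ = 0.915978, sin λ = 0.718559, cos λ = -0.695466.
East component: ΔE = −sin λ·ΔX + cos λ·ΔY = −(0.718559)(-371) + (-0.695466)(467) = -58.20 m.
1° of latitude spans 110900 m; at latitude φ, 1° of longitude spans that × cos φ = 101582.0 m, so Δλ = -58.20 / 101582.0 × 3600 = -2.062″.

Δλ = -2.1″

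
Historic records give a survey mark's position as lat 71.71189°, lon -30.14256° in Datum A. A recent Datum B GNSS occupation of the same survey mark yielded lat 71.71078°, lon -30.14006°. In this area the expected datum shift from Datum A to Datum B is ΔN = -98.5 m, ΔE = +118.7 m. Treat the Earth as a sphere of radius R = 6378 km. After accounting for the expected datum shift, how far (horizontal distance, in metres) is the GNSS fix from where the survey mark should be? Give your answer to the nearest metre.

40 m

Observed coordinate differences: Δφ = -0.00111°, Δλ = +0.00250°.
Converting to metres (1° lat = 111317 m, cos φ = 0.313795): observed ΔN = -123.6 m, observed ΔE = 87.3 m.
Subtracting the expected shift leaves a residual of -123.6 − (-98.5) = -25.1 m north and 87.3 − (118.7) = -31.4 m east.
Residual distance = √((-25.1)² + (-31.4)²) = 40.2 m.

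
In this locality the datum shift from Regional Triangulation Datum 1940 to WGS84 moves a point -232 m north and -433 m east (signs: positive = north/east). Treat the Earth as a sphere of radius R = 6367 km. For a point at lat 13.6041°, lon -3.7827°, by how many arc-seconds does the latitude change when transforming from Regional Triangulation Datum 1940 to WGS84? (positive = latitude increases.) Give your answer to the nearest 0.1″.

Δφ = -7.5″

On a sphere of radius R, 1 rad of latitude = R, so Δφ = ΔN / R = -232.0 / 6367000 = -3.6438e-05 rad = -7.516″.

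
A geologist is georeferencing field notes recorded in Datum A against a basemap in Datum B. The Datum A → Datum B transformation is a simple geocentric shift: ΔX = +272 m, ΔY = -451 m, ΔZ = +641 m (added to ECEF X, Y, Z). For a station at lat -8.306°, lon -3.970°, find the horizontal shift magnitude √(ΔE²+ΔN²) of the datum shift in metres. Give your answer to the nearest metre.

At φ = -8.306°, λ = -3.970°: sin φ = -0.144460, cos φ = 0.989511, sin λ = -0.069234, cos λ = 0.997600.
ΔE = −sin λ·ΔX + cos λ·ΔY = −(-0.069234)·(272) + (0.997600)·(-451) = -431.09 m.
ΔN = −sin φ cos λ·ΔX − sin φ sin λ·ΔY + cos φ·ΔZ = −(-0.144460)(0.997600)(272) − (-0.144460)(-0.069234)(-451) + (0.989511)(641) = 677.99 m.
Horizontal magnitude = √(ΔE² + ΔN²) = √((-431.09)² + 677.99²) = 803.43 m.

803 m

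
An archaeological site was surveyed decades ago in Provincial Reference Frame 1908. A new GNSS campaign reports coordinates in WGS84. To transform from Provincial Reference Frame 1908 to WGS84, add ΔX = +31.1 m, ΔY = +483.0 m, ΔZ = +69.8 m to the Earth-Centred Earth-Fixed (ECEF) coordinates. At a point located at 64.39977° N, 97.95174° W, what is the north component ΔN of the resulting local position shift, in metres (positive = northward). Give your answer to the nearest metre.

The local north axis is (−sin φ cos λ, −sin φ sin λ, cos φ), giving ΔN = 3.880 + 431.396 + 30.160 = 465.44 m.

ΔN = 465 m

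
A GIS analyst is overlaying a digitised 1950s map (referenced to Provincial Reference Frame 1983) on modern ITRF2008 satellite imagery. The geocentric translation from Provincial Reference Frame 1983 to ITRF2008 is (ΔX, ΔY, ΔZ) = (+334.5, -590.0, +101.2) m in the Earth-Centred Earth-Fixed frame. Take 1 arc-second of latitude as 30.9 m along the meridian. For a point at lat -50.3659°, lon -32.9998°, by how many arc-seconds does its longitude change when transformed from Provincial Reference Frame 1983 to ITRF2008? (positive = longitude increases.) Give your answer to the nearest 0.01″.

Δλ = -15.86″

sin φ = -0.770134, cos φ = 0.637882, sin λ = -0.544636, cos λ = 0.838672.
East component: ΔE = −sin λ·ΔX + cos λ·ΔY = −(-0.544636)(334.5) + (0.838672)(-590.0) = -312.64 m.
1° of latitude spans 3600 × 30.90 = 111240 m; at latitude φ, 1° of longitude spans that × cos φ = 70958.0 m, so Δλ = -312.64 / 70958.0 × 3600 = -15.861″.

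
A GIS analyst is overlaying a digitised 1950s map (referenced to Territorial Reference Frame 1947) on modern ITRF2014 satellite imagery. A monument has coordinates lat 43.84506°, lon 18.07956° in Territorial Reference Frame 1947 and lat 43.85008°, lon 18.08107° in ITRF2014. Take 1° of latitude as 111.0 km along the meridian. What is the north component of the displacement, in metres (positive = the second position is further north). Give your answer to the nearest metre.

Δφ = 43.85008° − 43.84506° = +0.00502°; Δλ = 18.08107° − 18.07956° = +0.00151°.
ΔN = Δφ × 111000 = 557.2 m; ΔE = Δλ × 111000 × cos(43.84506°) = +0.00151 × 111000 × 0.721216 = 120.9 m.

ΔN = 557 m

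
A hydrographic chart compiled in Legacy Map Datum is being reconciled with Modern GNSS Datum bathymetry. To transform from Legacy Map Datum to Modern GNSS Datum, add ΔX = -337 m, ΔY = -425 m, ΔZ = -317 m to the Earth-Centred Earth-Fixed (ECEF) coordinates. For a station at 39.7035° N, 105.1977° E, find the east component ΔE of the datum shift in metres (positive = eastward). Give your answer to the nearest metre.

ΔE = 437 m

The local east axis at (φ, λ) is (−sin λ, cos λ, 0), so ΔE = −sin(105.1977°)·(-337) + cos(105.1977°)·(-425) = 436.63 m.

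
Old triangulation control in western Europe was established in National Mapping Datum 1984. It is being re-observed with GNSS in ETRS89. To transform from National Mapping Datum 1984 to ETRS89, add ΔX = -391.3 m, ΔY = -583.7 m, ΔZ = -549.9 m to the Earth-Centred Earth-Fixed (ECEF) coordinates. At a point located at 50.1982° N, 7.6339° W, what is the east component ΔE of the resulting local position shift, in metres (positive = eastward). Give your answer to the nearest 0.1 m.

At φ = 50.1982°, λ = -7.6339°: sin φ = 0.768263, cos φ = 0.640134, sin λ = -0.132843, cos λ = 0.991137.
ΔE = −sin λ·ΔX + cos λ·ΔY = −(-0.132843)·(-391.3) + (0.991137)·(-583.7) = -630.51 m.

ΔE = -630.5 m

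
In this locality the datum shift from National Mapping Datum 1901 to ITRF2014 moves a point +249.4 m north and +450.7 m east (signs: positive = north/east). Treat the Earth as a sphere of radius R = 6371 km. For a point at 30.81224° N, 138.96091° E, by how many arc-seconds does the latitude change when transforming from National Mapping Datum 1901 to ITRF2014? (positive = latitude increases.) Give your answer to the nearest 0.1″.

Δφ = 8.1″

On a sphere of radius R, 1 rad of latitude = R, so Δφ = ΔN / R = 249.4 / 6371000 = 3.9146e-05 rad = 8.074″.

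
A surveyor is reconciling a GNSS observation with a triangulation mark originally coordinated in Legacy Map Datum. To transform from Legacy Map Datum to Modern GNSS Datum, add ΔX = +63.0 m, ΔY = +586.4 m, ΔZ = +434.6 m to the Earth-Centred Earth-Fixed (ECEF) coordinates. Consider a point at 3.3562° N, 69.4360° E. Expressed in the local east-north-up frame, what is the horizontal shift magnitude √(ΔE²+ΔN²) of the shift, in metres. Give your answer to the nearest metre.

At φ = 3.3562°, λ = 69.4360°: sin φ = 0.058543, cos φ = 0.998285, sin λ = 0.936280, cos λ = 0.351253.
ΔE = −sin λ·ΔX + cos λ·ΔY = −(0.936280)·(63.0) + (0.351253)·(586.4) = 146.99 m.
ΔN = −sin φ cos λ·ΔX − sin φ sin λ·ΔY + cos φ·ΔZ = −(0.058543)(0.351253)(63.0) − (0.058543)(0.936280)(586.4) + (0.998285)(434.6) = 400.42 m.
Horizontal magnitude = √(ΔE² + ΔN²) = √(146.99² + 400.42²) = 426.54 m.

427 m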